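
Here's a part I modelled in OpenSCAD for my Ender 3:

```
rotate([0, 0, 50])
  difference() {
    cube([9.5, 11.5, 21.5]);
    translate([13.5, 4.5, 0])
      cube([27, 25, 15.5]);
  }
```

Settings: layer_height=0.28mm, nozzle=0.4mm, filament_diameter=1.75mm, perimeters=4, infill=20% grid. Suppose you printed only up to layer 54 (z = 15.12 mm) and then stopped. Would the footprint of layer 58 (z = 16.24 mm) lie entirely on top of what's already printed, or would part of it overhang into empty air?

entirely on top

Compare the two slices. At z = 15.12: the 9.5×11.5 cube contributes its full rectangle (area 109.25 mm²); the cube at (13.5, 4.5) is present — its section is the full 27×25 rectangle (area 675.00 mm²); After the difference (first − rest): starting from the 9.5×11.5 cube (109.25 mm²), the 27×25 cube at (13.5, 4.5) misses the remaining region (no effect) — area = 109.25 mm²; (whole slice rotated 50° about Z — lengths, areas and connectivity unchanged). At z = 16.24: the cube (footprint 9.5×11.5) is included at this height (area 109.25 mm²); the cube at (13.5, 4.5) is not intersected at this z (z outside [0, 15.5]); Taking the first minus the rest: none of the subtracted shapes is present at this height, so the 9.5×11.5 cube is unchanged — area = 109.25 mm²; (whole slice rotated 50° about Z — lengths, areas and connectivity unchanged). Checking containment: the cross-section at z = 16.24 is a subset of the cross-section at z = 15.12.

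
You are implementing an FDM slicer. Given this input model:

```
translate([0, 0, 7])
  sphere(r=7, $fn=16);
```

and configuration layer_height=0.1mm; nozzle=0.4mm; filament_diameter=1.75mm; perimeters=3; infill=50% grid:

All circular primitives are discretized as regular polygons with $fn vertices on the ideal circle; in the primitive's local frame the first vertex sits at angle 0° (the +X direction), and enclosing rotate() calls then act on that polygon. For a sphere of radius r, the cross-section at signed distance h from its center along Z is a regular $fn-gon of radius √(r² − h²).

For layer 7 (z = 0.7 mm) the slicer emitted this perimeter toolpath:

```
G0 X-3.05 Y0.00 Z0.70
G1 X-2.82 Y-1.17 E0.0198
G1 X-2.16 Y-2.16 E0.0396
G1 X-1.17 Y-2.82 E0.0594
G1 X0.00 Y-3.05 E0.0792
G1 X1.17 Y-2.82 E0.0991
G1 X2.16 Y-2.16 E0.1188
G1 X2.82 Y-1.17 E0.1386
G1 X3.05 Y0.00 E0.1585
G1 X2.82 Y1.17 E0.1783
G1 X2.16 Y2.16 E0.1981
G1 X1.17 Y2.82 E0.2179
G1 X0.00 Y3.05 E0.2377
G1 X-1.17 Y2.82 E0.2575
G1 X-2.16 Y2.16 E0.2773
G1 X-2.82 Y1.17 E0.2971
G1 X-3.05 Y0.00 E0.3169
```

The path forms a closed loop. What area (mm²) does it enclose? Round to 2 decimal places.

Apply the shoelace formula to the sequence of (X, Y) vertices; enclosed area = 28.53 mm².

28.53 mm²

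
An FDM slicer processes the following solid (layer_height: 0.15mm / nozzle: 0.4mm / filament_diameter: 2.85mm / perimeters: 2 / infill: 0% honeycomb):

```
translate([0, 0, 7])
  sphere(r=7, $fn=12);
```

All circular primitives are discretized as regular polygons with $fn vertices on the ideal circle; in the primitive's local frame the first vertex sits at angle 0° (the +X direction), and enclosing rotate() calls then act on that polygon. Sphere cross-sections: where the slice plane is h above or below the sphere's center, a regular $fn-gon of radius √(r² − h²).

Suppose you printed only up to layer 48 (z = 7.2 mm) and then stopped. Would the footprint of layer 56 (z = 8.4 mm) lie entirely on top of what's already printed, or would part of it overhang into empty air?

Compare the two slices. At z = 7.2: the sphere: section is a regular 12-gon, circumradius = √(r²−h²) = √(7²−0.2²) = 6.997 (area = (12/2)·6.997²·sin(360°/12) = 146.88 mm²). At z = 8.4: the sphere: section is a regular 12-gon, circumradius = √(r²−h²) = √(7²−1.4²) = 6.859 (area = (12/2)·6.859²·sin(360°/12) = 141.12 mm²). Checking containment: the cross-section at z = 8.4 is a subset of the cross-section at z = 7.2.

entirely on top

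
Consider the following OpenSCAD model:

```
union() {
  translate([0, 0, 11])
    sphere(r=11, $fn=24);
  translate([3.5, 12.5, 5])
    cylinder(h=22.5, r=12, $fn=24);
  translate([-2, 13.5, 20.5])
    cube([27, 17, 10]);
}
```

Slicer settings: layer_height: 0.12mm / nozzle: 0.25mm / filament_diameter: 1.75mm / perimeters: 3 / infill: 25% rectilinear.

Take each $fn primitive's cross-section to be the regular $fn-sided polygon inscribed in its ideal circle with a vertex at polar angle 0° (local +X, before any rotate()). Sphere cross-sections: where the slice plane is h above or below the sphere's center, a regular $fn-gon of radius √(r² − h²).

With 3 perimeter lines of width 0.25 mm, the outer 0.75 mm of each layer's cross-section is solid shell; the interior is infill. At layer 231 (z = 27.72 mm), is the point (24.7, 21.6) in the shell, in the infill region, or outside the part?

shell

At z = 27.72 mm: the sphere is absent (|z−center|=16.720 > r=11); the cylinder at (3.5, 12.5) does not reach this height (z outside [5, 27.5]); the 27×17 cube at (-2, 13.5) contributes its full rectangle; Combining (union): only the 27×17 cube at (-2, 13.5) is present, so the union is just that shape — 1 connected region. Overall, the cross-section is a single solid region. The nearest boundary edge runs (25.00, 13.50)→(25.00, 30.50); distance from the point to it = 0.30 mm. The point is inside the cross-section, 0.30 mm from the nearest boundary — within the 0.75 mm shell band (3 × 0.25).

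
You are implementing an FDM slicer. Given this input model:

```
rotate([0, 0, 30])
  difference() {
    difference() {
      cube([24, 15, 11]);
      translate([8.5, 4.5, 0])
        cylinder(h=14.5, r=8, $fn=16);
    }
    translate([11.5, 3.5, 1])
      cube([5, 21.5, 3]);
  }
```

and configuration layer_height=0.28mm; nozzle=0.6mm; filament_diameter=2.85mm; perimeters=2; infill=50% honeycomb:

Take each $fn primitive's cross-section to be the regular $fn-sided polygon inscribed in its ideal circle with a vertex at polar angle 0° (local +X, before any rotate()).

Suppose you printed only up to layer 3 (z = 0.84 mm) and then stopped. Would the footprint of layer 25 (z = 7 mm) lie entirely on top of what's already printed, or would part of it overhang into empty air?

entirely on top

Compare the two slices. At z = 0.84: the cube (footprint 24×15) is included at this height (area 360.00 mm²); the r=8 cylinder at (8.5, 4.5) contributes a regular 16-gon of circumradius 8 (area = (16/2)·8.000²·sin(360°/16) = 195.93 mm²); After the difference (first − rest): starting from the 24×15 cube (360.00 mm²), the r=8 cylinder at (8.5, 4.5) partially overlaps it — only the 164.97 mm² overlap (of its 195.93 mm²) is removed, clipping the outline — area = 195.03 mm²; the cube at (11.5, 3.5) is not intersected at this z (z outside [1, 4]); Subtracting the remaining from the first: none of the subtracted shapes is present at this height, so the result so far is unchanged — area = 195.03 mm²; (whole slice rotated 30° about Z — lengths, areas and connectivity unchanged). At z = 7: the 24×15 cube contributes its full rectangle (area 360.00 mm²); the r=8 cylinder at (8.5, 4.5) gives a regular 16-gon of circumradius 8 (constant along its height) (area = (16/2)·8.000²·sin(360°/16) = 195.93 mm²); Subtracting the remaining from the first: starting from the 24×15 cube (360.00 mm²), the r=8 cylinder at (8.5, 4.5) partially overlaps it — only the 164.97 mm² overlap (of its 195.93 mm²) is removed, clipping the outline — area = 195.03 mm²; the cube at (11.5, 3.5) is not intersected at this z (z outside [1, 4]); After the difference (first − rest): none of the subtracted shapes is present at this height, so the result so far is unchanged — area = 195.03 mm²; (whole slice rotated 30° about Z — lengths, areas and connectivity unchanged). Checking containment: the cross-section at z = 7 is a subset of the cross-section at z = 0.84.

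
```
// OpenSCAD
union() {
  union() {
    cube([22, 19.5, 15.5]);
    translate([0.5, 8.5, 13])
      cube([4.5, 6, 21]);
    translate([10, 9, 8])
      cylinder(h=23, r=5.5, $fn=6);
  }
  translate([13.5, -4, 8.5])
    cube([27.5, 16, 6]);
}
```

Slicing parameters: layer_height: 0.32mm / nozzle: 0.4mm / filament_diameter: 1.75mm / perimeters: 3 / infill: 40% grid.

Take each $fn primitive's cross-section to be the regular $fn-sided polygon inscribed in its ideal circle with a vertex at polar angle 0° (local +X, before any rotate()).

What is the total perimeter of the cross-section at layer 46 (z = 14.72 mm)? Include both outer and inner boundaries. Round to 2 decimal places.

83.00 mm

At z = 14.72 mm: the cube (footprint 22×19.5) is included at this height (perimeter 83.00 mm); the cube at (0.5, 8.5) (footprint 4.5×6) is included at this height (perimeter 21.00 mm); the cylinder at (10, 9): section is a regular 6-gon, circumradius r=5.5 (perimeter = 2·6·5.500·sin(180°/6) = 33.00 mm); Merging all regions: the regions partially overlap (shared area 105.59 mm²), so the edge portions inside another operand are dropped and the merged outline is re-measured after clipping — boundary = 83.00 mm; the cube at (13.5, -4) does not reach this height (z outside [8.5, 14.5]); Combining (union): only the result so far is present, so the union is just that shape — boundary = 83.00 mm. Overall, the cross-section is a single solid region. Total boundary length (outer) = 83.00 mm.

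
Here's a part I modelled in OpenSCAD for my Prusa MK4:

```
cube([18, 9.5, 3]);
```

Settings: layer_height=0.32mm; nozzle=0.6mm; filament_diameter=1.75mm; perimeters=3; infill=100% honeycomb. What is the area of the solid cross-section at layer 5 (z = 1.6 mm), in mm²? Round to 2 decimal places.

At z = 1.6 mm: the cube is present — its section is the full 18×9.5 rectangle (area 171.00 mm²). Overall, the cross-section is a single solid region. Net area = 171.00 mm².

171.00 mm²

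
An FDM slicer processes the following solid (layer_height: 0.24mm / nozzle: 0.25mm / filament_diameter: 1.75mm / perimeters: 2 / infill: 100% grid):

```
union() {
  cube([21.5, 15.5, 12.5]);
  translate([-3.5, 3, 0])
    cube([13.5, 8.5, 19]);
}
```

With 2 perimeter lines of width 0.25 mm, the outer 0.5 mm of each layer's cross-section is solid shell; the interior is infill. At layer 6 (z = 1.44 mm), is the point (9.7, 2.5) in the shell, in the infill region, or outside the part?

infill

At z = 1.44 mm: the cube (footprint 21.5×15.5) is included at this height; the cube at (-3.5, 3) is present — its section is the full 13.5×8.5 rectangle; Taking the union: the regions partially overlap (shared area 85.00 mm²), so overlapping operands fuse into one piece — 1 connected region. Overall, the cross-section is a single solid region. The nearest boundary edge runs (21.50, 0.00)→(0.00, 0.00); distance from the point to it = 2.50 mm. The point is inside the cross-section and 2.50 mm from the nearest boundary — more than the 0.5 mm shell width (2 × 0.25), so it's in the infill interior.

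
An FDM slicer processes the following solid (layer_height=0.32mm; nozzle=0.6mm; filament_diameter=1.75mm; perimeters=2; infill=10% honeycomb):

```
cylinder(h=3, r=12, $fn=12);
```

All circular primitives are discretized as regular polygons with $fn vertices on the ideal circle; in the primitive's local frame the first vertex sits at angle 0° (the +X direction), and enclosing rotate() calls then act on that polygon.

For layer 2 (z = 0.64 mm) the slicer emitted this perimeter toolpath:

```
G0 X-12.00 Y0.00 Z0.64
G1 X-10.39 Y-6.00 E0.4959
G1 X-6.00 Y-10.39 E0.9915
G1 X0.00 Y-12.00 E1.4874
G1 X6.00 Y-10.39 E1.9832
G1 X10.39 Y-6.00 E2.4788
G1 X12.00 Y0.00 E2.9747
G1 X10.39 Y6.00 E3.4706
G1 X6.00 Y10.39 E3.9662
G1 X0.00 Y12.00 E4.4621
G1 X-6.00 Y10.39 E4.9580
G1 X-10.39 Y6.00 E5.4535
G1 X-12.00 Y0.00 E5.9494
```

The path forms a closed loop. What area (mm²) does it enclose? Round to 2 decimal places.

Apply the shoelace formula to the sequence of (X, Y) vertices; enclosed area = 431.90 mm².

431.90 mm²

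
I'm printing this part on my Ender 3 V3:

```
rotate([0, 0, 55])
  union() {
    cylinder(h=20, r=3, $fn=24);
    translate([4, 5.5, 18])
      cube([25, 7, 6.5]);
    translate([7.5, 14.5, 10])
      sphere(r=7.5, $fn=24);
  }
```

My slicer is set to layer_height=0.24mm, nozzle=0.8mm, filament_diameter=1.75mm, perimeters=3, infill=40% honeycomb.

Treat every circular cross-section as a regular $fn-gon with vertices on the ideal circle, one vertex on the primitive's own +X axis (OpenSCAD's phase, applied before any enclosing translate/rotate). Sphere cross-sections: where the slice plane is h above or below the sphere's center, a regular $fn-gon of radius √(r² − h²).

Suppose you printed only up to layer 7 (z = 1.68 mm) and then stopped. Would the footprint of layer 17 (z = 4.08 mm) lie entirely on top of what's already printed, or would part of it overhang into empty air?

part overhangs

Compare the two slices. At z = 1.68: the cylinder: section is a regular 24-gon, circumradius r=3 (area = (24/2)·3.000²·sin(360°/24) = 27.95 mm²); the cube at (4, 5.5) does not reach this height (z outside [18, 24.5]); the sphere at (7.5, 14.5) is absent (|z−center|=8.320 > r=7.5); Taking the union: only the r=3 cylinder is present, so the union is just that shape — area = 27.95 mm²; (rotated 55° about Z; rotation is an isometry so areas/perimeters/island counts are preserved). At z = 4.08: the cylinder: section is a regular 24-gon, circumradius r=3 (area = (24/2)·3.000²·sin(360°/24) = 27.95 mm²); the cube at (4, 5.5) is not intersected at this z (z outside [18, 24.5]); the r=7.5 sphere at (7.5, 14.5) slices to a regular 24-gon of circumradius 4.605 (√(r²−h²) with h=5.92 from center) (area = (24/2)·4.605²·sin(360°/24) = 65.85 mm²); Combining (union): the 2 present regions are separate (no shared area or edge), so areas and boundary lengths simply add and each stays a separate island — area = 93.81 mm²; (rotated 55° about Z; rotation is an isometry so areas/perimeters/island counts are preserved). Checking containment: at z = 4.08 the cross-section extends beyond the z = 1.68 cross-section by about 65.85 mm².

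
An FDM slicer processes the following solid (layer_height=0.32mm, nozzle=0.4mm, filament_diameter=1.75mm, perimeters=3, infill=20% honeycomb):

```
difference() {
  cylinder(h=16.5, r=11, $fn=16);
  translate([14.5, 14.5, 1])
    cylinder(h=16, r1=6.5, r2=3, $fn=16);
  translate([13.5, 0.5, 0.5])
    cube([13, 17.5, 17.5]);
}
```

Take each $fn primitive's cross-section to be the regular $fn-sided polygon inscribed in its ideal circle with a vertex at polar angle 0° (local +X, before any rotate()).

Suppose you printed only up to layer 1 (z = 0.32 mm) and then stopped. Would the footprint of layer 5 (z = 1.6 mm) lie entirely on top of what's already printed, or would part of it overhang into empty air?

entirely on top

Compare the two slices. At z = 0.32: the cylinder: section is a regular 16-gon, circumradius r=11 (area = (16/2)·11.000²·sin(360°/16) = 370.44 mm²); the cone at (14.5, 14.5) is absent (z outside [1, 17]); the cube at (13.5, 0.5) is absent (z outside [0.5, 18]); Subtracting the remaining from the first: none of the subtracted shapes is present at this height, so the r=11 cylinder is unchanged — area = 370.44 mm². At z = 1.6: the r=11 cylinder gives a regular 16-gon of circumradius 11 (constant along its height) (area = (16/2)·11.000²·sin(360°/16) = 370.44 mm²); the cone at (14.5, 14.5): at t=0.038 of its height the radius interpolates to r₁+(r₂−r₁)t = 6.369, giving a regular 16-gon of that circumradius (area = (16/2)·6.369²·sin(360°/16) = 124.18 mm²); the 13×17.5 cube at (13.5, 0.5) contributes its full rectangle (area 227.50 mm²); Subtracting the remaining from the first: starting from the r=11 cylinder (370.44 mm²), the cone at (14.5, 14.5) misses the remaining region (no effect); the 13×17.5 cube at (13.5, 0.5) misses the remaining region (no effect) — area = 370.44 mm². Checking containment: the cross-section at z = 1.6 is a subset of the cross-section at z = 0.32.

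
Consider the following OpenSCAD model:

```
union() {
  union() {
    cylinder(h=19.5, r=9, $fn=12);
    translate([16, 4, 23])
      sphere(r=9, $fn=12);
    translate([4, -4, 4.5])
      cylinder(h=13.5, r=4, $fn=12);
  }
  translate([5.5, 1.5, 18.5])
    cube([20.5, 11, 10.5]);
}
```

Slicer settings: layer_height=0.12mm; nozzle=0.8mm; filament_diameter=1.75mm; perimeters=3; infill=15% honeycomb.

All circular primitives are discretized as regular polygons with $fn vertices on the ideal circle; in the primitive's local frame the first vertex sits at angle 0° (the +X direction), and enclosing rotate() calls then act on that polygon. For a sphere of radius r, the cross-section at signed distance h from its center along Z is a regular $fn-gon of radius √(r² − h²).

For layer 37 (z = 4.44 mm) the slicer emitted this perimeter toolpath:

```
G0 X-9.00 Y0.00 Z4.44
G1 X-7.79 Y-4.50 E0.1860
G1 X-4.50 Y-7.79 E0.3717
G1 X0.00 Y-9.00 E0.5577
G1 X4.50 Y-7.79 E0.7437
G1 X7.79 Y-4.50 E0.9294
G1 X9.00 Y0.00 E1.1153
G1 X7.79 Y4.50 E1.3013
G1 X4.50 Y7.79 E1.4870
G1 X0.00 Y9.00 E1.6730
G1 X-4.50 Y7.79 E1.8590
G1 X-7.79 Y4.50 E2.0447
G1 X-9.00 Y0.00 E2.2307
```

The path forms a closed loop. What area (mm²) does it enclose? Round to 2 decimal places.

Apply the shoelace formula to the sequence of (X, Y) vertices; enclosed area = 242.87 mm².

242.87 mm²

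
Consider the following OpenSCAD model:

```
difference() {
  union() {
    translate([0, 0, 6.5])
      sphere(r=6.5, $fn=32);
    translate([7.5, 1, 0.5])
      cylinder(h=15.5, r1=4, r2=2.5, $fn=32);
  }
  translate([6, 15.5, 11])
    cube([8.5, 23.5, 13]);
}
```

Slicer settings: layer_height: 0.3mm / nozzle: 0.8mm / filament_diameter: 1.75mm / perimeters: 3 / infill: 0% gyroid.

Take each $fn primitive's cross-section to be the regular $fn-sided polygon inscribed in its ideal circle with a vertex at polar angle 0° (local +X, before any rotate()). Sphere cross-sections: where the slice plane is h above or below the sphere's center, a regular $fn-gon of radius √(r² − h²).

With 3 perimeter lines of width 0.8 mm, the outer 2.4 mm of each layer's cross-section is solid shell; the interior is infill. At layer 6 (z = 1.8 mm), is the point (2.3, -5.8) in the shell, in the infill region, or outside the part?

At z = 1.8 mm: the sphere: section is a regular 32-gon, circumradius = √(r²−h²) = √(6.5²−4.7²) = 4.490; the cone at (7.5, 1) (r1=4→r2=2.5) has section circumradius 3.874 here — a regular 32-gon; Merging all regions: the regions partially overlap (shared area 1.81 mm²), so overlapping operands fuse into one piece — 1 connected region; the cube at (6, 15.5) is not intersected at this z (z outside [11, 24]); Subtracting the remaining from the first: none of the subtracted shapes is present at this height, so that combined region is unchanged — 1 connected region. Overall, the cross-section is a single solid region. The nearest boundary edge runs (2.49, -3.73)→(1.72, -4.15); distance from the point to it = 1.75 mm. The point is not inside any of the regions above, so it lies outside the cross-section (1.75 mm from the nearest boundary).

outside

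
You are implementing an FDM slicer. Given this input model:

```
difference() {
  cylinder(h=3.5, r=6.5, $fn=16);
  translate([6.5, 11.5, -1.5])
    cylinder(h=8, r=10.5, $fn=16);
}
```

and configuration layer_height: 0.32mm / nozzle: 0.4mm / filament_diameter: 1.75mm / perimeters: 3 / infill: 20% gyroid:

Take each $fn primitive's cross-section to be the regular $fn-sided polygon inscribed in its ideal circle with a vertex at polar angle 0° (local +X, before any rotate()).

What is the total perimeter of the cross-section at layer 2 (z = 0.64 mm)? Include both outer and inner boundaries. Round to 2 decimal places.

At z = 0.64 mm: the r=6.5 cylinder gives a regular 16-gon of circumradius 6.5 (constant along its height) (perimeter = 2·16·6.500·sin(180°/16) = 40.58 mm); the r=10.5 cylinder at (6.5, 11.5) contributes a regular 16-gon of circumradius 10.5 (perimeter = 2·16·10.500·sin(180°/16) = 65.55 mm); Subtracting the remaining from the first: starting from the r=6.5 cylinder, the r=10.5 cylinder at (6.5, 11.5) partially overlaps it — only the 24.22 mm² overlap (of its 337.53 mm²) is removed, clipping the outline — boundary = 39.57 mm. Overall, the cross-section is a single solid region. Total boundary length (outer) = 39.57 mm.

39.57 mm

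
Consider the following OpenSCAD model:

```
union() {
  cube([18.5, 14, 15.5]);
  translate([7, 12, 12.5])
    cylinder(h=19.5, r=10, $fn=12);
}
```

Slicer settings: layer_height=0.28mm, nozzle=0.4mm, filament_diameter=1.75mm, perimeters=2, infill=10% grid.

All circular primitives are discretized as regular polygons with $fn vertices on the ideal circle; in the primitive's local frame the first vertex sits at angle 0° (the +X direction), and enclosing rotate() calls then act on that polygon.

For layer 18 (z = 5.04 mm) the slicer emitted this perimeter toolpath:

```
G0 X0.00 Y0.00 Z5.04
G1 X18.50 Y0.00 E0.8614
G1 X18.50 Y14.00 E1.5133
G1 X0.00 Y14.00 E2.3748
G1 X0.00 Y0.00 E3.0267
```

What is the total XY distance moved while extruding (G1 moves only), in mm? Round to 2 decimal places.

65.00 mm

Sum the Euclidean lengths of each G1 segment: total = 65.00 mm.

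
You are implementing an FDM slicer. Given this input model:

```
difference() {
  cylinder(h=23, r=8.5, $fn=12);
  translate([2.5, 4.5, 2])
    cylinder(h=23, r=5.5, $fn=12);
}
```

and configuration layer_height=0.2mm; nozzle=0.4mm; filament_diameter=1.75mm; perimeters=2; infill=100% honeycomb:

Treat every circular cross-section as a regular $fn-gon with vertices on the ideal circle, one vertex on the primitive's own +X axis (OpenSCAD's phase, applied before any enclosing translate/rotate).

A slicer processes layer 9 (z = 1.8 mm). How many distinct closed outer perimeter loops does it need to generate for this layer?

1

At z = 1.8 mm: the cylinder: section is a regular 12-gon, circumradius r=8.5; the cylinder at (2.5, 4.5) is not intersected at this z (z outside [2, 25]); Subtracting the remaining from the first: none of the subtracted shapes is present at this height, so the r=8.5 cylinder is unchanged — 1 connected region. The result has 1 disconnected region.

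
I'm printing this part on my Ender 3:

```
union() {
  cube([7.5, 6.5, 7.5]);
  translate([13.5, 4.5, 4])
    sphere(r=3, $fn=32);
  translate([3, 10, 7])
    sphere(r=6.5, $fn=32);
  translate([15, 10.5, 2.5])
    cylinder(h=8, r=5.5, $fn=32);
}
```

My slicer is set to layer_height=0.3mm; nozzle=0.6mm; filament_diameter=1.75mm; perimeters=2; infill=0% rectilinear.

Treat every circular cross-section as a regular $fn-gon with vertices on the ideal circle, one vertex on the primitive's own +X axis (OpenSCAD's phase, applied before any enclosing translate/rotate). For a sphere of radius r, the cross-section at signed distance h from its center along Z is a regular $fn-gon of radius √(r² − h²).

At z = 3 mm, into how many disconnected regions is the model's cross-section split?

At z = 3 mm: the cube is present — its section is the full 7.5×6.5 rectangle; the sphere at (13.5, 4.5): section is a regular 32-gon, circumradius = √(r²−h²) = √(3²−1²) = 2.828; the sphere at (3, 10): section is a regular 32-gon, circumradius = √(r²−h²) = √(6.5²−4²) = 5.123; the r=5.5 cylinder at (15, 10.5) contributes a regular 32-gon of circumradius 5.5; Combining (union): the regions partially overlap (shared area 15.45 mm²), so overlapping operands fuse into one piece — 2 connected regions. The result has 2 disconnected regions.

2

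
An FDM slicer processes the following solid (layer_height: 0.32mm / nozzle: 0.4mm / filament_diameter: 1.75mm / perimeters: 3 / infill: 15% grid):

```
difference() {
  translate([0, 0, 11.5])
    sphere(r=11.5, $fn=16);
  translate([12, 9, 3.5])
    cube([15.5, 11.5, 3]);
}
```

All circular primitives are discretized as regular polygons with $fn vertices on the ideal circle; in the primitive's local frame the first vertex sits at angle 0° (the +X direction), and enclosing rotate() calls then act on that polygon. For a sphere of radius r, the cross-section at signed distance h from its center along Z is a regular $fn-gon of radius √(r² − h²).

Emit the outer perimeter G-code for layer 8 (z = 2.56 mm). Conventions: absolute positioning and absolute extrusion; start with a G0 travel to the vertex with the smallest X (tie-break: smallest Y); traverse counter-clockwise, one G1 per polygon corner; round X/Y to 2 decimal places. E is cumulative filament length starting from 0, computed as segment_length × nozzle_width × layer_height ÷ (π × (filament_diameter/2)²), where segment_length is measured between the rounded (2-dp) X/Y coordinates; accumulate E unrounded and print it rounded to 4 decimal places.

G0 X-7.23 Y0.00 Z2.56
G1 X-6.68 Y-2.77 E0.1503
G1 X-5.11 Y-5.11 E0.3002
G1 X-2.77 Y-6.68 E0.4502
G1 X0.00 Y-7.23 E0.6005
G1 X2.77 Y-6.68 E0.7508
G1 X5.11 Y-5.11 E0.9007
G1 X6.68 Y-2.77 E1.0507
G1 X7.23 Y0.00 E1.2010
G1 X6.68 Y2.77 E1.3513
G1 X5.11 Y5.11 E1.5012
G1 X2.77 Y6.68 E1.6512
G1 X0.00 Y7.23 E1.8015
G1 X-2.77 Y6.68 E1.9518
G1 X-5.11 Y5.11 E2.1017
G1 X-6.68 Y2.77 E2.2517
G1 X-7.23 Y0.00 E2.4020

At z = 2.56 mm: the r=11.5 sphere slices to a regular 16-gon of circumradius 7.234 (√(r²−h²) with h=8.94 from center); the cube at (12, 9) does not reach this height (z outside [3.5, 6.5]); After the difference (first − rest): none of the subtracted shapes is present at this height, so the r=11.5 sphere is unchanged — 1 connected region. The outline is a single polygon with 16 vertices. Extrusion per mm of travel: 0.4 × 0.32 / (π × 0.875²) = 0.053216. Accumulating E over each segment gives final E = 2.4020.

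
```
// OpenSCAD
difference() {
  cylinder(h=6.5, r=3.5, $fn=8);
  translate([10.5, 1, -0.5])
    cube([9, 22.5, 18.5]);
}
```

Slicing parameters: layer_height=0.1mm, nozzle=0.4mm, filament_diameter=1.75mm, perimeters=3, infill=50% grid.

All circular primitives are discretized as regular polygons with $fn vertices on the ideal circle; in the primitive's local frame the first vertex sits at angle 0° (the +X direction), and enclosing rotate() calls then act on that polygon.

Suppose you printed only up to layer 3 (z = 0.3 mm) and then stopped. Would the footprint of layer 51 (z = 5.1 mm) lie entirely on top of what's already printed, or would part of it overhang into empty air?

entirely on top

Compare the two slices. At z = 0.3: the r=3.5 cylinder contributes a regular 8-gon of circumradius 3.5 (area = (8/2)·3.500²·sin(360°/8) = 34.65 mm²); the cube at (10.5, 1) is present — its section is the full 9×22.5 rectangle (area 202.50 mm²); After the difference (first − rest): starting from the r=3.5 cylinder (34.65 mm²), the 9×22.5 cube at (10.5, 1) misses the remaining region (no effect) — area = 34.65 mm². At z = 5.1: the r=3.5 cylinder gives a regular 8-gon of circumradius 3.5 (constant along its height) (area = (8/2)·3.500²·sin(360°/8) = 34.65 mm²); the cube at (10.5, 1) (footprint 9×22.5) is included at this height (area 202.50 mm²); Subtracting the remaining from the first: starting from the r=3.5 cylinder (34.65 mm²), the 9×22.5 cube at (10.5, 1) misses the remaining region (no effect) — area = 34.65 mm². Checking containment: the cross-section at z = 5.1 is a subset of the cross-section at z = 0.3.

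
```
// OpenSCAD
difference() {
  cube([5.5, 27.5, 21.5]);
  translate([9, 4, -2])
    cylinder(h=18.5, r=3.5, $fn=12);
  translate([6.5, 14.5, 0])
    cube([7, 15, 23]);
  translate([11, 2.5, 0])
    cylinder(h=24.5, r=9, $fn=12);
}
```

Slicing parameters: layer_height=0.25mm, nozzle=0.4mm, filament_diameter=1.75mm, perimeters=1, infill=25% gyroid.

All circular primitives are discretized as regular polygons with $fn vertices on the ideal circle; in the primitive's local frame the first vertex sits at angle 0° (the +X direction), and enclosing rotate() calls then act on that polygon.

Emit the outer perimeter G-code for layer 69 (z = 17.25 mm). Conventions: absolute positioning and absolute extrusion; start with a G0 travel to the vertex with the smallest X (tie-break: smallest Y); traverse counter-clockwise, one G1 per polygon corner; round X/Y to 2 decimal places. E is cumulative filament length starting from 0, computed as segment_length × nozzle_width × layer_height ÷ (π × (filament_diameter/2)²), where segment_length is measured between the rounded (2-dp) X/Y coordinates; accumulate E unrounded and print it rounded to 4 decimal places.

G0 X0.00 Y0.00 Z17.25
G1 X2.67 Y0.00 E0.1110
G1 X2.00 Y2.50 E0.2186
G1 X3.21 Y7.00 E0.4123
G1 X5.50 Y9.29 E0.5470
G1 X5.50 Y27.50 E1.3041
G1 X0.00 Y27.50 E1.5327
G1 X0.00 Y0.00 E2.6761

At z = 17.25 mm: the 5.5×27.5 cube contributes its full rectangle; the cylinder at (9, 4) does not reach this height (z outside [-2, 16.5]); the 7×15 cube at (6.5, 14.5) contributes its full rectangle; the cylinder at (11, 2.5): section is a regular 12-gon, circumradius r=9; After the difference (first − rest): starting from the 5.5×27.5 cube, the 7×15 cube at (6.5, 14.5) misses the remaining region (no effect); the r=9 cylinder at (11, 2.5) partially overlaps it — only the 23.58 mm² overlap (of its 243.00 mm²) is removed, clipping the outline — 1 connected region. The outline is a single polygon with 7 vertices. Extrusion per mm of travel: 0.4 × 0.25 / (π × 0.875²) = 0.041575. Accumulating E over each segment gives final E = 2.6761.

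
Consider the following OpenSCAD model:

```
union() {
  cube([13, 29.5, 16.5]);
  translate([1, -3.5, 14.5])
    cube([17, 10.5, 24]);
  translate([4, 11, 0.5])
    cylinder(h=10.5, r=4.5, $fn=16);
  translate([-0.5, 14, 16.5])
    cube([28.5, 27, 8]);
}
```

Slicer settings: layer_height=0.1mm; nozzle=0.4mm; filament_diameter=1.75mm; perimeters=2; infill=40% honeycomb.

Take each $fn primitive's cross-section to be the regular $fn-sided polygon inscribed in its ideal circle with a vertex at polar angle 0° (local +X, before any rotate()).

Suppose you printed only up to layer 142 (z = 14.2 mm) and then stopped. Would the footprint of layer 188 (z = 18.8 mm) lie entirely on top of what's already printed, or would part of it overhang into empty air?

part overhangs

Compare the two slices. At z = 14.2: the cube (footprint 13×29.5) is included at this height (area 383.50 mm²); the cube at (1, -3.5) is absent (z outside [14.5, 38.5]); the cylinder at (4, 11) is not intersected at this z (z outside [0.5, 11]); the cube at (-0.5, 14) is not intersected at this z (z outside [16.5, 24.5]); Combining (union): only the 13×29.5 cube is present, so the union is just that shape — area = 383.50 mm². At z = 18.8: the cube is not intersected at this z (z outside [0, 16.5]); the cube at (1, -3.5) is present — its section is the full 17×10.5 rectangle (area 178.50 mm²); the cylinder at (4, 11) does not reach this height (z outside [0.5, 11]); the cube at (-0.5, 14) (footprint 28.5×27) is included at this height (area 769.50 mm²); Combining (union): the 2 present regions are separate (no shared area or edge), so areas and boundary lengths simply add and each stays a separate island — area = 948.00 mm². Checking containment: at z = 18.8 the cross-section extends beyond the z = 14.2 cross-section by about 662.50 mm².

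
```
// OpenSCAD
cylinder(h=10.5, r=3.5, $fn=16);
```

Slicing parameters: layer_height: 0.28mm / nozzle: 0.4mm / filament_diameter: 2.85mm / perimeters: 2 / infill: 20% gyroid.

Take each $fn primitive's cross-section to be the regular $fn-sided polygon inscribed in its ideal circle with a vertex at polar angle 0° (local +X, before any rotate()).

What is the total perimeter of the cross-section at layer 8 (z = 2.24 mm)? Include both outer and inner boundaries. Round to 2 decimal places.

21.85 mm

At z = 2.24 mm: the r=3.5 cylinder gives a regular 16-gon of circumradius 3.5 (constant along its height) (perimeter = 2·16·3.500·sin(180°/16) = 21.85 mm). Overall, the cross-section is a single solid region. Total boundary length (outer) = 21.85 mm.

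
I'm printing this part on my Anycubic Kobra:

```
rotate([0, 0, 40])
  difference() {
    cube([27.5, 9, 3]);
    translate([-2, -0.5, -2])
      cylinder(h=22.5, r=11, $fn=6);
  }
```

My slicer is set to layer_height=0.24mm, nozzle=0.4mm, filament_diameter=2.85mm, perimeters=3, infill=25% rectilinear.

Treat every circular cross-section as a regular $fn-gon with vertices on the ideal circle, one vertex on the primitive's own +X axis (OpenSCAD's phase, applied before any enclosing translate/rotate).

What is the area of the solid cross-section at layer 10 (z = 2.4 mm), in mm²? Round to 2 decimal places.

At z = 2.4 mm: the cube (footprint 27.5×9) is included at this height (area 247.50 mm²); the r=11 cylinder at (-2, -0.5) contributes a regular 6-gon of circumradius 11 (area = (6/2)·11.000²·sin(360°/6) = 314.37 mm²); Subtracting the remaining from the first: starting from the 27.5×9 cube (247.50 mm²), the r=11 cylinder at (-2, -0.5) partially overlaps it — only the 55.02 mm² overlap (of its 314.37 mm²) is removed, clipping the outline — area = 192.48 mm²; (whole slice rotated 40° about Z — lengths, areas and connectivity unchanged). Overall, the cross-section is a single solid region. Net area = 192.48 mm².

192.48 mm²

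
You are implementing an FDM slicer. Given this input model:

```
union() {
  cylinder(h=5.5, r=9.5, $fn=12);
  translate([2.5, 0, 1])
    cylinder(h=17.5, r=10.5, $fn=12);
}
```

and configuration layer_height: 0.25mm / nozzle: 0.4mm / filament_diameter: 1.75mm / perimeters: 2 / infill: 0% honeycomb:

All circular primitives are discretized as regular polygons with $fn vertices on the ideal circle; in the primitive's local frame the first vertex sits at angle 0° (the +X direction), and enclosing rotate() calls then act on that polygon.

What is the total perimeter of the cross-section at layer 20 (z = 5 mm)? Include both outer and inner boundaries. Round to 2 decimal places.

67.63 mm

At z = 5 mm: the cylinder: section is a regular 12-gon, circumradius r=9.5 (perimeter = 2·12·9.500·sin(180°/12) = 59.01 mm); the cylinder at (2.5, 0): section is a regular 12-gon, circumradius r=10.5 (perimeter = 2·12·10.500·sin(180°/12) = 65.22 mm); Combining (union): the regions partially overlap (shared area 247.96 mm²), so the edge portions inside another operand are dropped and the merged outline is re-measured after clipping — boundary = 67.63 mm. Overall, the cross-section is a single solid region. Total boundary length (outer) = 67.63 mm.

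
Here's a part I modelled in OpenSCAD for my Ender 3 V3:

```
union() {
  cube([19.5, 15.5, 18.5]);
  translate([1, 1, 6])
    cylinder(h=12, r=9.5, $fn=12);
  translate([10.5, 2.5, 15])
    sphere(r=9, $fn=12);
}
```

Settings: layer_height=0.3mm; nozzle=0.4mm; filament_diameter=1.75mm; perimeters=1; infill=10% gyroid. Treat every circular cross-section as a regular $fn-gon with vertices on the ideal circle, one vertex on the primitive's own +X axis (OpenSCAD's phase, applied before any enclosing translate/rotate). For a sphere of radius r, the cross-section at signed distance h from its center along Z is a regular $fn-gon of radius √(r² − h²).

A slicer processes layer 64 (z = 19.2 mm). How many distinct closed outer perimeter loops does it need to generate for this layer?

1

At z = 19.2 mm: the cube is not intersected at this z (z outside [0, 18.5]); the cylinder at (1, 1) is absent (z outside [6, 18]); the r=9 sphere at (10.5, 2.5) slices to a regular 12-gon of circumradius 7.960 (√(r²−h²) with h=4.2 from center); Combining (union): only the r=9 sphere at (10.5, 2.5) is present, so the union is just that shape — 1 connected region. The result has 1 disconnected region.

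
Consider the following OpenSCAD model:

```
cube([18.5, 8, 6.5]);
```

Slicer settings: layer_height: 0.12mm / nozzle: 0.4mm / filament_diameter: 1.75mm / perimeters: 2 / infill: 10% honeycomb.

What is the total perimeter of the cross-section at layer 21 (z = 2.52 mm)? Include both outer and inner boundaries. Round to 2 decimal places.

At z = 2.52 mm: the cube is present — its section is the full 18.5×8 rectangle (perimeter 53.00 mm). Overall, the cross-section is a single solid region. Total boundary length (outer) = 53.00 mm.

53.00 mm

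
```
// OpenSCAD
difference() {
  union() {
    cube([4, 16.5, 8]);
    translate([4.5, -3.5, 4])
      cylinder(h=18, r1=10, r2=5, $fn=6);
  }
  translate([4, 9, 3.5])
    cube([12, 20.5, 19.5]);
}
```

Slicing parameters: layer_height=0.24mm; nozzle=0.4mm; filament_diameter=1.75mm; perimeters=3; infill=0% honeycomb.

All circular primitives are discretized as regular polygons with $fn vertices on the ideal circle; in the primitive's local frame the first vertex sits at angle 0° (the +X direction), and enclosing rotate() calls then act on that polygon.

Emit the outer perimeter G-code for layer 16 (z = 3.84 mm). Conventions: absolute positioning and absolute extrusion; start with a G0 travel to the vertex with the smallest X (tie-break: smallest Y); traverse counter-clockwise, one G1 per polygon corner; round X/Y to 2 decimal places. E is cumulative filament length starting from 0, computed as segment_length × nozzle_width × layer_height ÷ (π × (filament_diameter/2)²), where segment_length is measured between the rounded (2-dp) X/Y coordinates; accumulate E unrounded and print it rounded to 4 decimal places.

At z = 3.84 mm: the cube (footprint 4×16.5) is included at this height; the cone at (4.5, -3.5) does not reach this height (z outside [4, 22]); Merging all regions: only the 4×16.5 cube is present, so the union is just that shape — 1 connected region; the cube at (4, 9) (footprint 12×20.5) is included at this height; Taking the first minus the rest: starting from the result so far, the 12×20.5 cube at (4, 9) misses the remaining region (no effect) — 1 connected region. The outline is a single polygon with 4 vertices. Extrusion per mm of travel: 0.4 × 0.24 / (π × 0.875²) = 0.039912. Accumulating E over each segment gives final E = 1.6364.

G0 X0.00 Y0.00 Z3.84
G1 X4.00 Y0.00 E0.1596
G1 X4.00 Y16.50 E0.8182
G1 X0.00 Y16.50 E0.9778
G1 X0.00 Y0.00 E1.6364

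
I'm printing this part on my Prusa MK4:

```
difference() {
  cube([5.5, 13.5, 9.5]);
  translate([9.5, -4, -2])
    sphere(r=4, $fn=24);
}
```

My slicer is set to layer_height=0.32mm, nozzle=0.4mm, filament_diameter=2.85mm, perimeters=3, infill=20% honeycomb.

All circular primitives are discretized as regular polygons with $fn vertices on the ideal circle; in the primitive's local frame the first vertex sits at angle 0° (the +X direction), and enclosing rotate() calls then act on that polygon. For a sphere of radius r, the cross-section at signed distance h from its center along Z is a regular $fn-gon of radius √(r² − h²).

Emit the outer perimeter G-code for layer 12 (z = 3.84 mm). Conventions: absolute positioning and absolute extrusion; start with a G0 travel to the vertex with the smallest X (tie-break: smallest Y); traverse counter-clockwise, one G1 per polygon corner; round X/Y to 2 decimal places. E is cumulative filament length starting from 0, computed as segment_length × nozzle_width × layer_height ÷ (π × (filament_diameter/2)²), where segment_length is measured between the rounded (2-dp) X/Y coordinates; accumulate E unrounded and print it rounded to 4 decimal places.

G0 X0.00 Y0.00 Z3.84
G1 X5.50 Y0.00 E0.1104
G1 X5.50 Y13.50 E0.3812
G1 X0.00 Y13.50 E0.4916
G1 X0.00 Y0.00 E0.7625

At z = 3.84 mm: the cube (footprint 5.5×13.5) is included at this height; the sphere at (9.5, -4) is not intersected at this z (|z−center|=5.840 > r=4); Taking the first minus the rest: none of the subtracted shapes is present at this height, so the 5.5×13.5 cube is unchanged — 1 connected region. The outline is a single polygon with 4 vertices. Extrusion per mm of travel: 0.4 × 0.32 / (π × 1.425²) = 0.020065. Accumulating E over each segment gives final E = 0.7625.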